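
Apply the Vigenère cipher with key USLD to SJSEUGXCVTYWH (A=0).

MBDHOYIFPLJZB

Repeat the key across the message: USLDUSLDUSLDU
S(18)+U(20): 38≡12 → M
J(9)+S(18): 27≡1 → B
S(18)+L(11): 29≡3 → D
E(4)+D(3): 7 → H
U(20)+U(20): 40≡14 → O
G(6)+S(18): 24 → Y
X(23)+L(11): 34≡8 → I
C(2)+D(3): 5 → F
V(21)+U(20): 41≡15 → P
T(19)+S(18): 37≡11 → L
Y(24)+L(11): 35≡9 → J
W(22)+D(3): 25 → Z
H(7)+U(20): 27≡1 → B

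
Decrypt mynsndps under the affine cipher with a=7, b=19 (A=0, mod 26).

The inverse of 7 mod 26 is 15, since 7·15=105≡1. Apply D(y)=15·(y−19) mod 26:
m(12): 15·(12−19)=-105≡25 → z
y(24): 15·(24−19)=75≡23 → x
n(13): 15·(13−19)=-90≡14 → o
s(18): 15·(18−19)=-15≡11 → l
n(13): 15·(13−19)=-90≡14 → o
d(3): 15·(3−19)=-240≡20 → u
p(15): 15·(15−19)=-60≡18 → s
s(18): 15·(18−19)=-15≡11 → l

zxolousl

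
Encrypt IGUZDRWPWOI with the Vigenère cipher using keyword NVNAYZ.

Repeat the key across the message: NVNAYZNVNAY
I(8)+N(13): 21 → V
G(6)+V(21): 27≡1 → B
U(20)+N(13): 33≡7 → H
Z(25)+A(0): 25 → Z
D(3)+Y(24): 27≡1 → B
R(17)+Z(25): 42≡16 → Q
W(22)+N(13): 35≡9 → J
P(15)+V(21): 36≡10 → K
W(22)+N(13): 35≡9 → J
O(14)+A(0): 14 → O
I(8)+Y(24): 32≡6 → G

VBHZBQJKJOG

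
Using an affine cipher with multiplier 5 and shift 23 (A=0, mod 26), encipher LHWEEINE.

AGDRRLKR

L(11): 5·11+23=78≡0 → A
H(7): 5·7+23=58≡6 → G
W(22): 5·22+23=133≡3 → D
E(4): 5·4+23=43≡17 → R
E(4): 5·4+23=43≡17 → R
I(8): 5·8+23=63≡11 → L
N(13): 5·13+23=88≡10 → K
E(4): 5·4+23=43≡17 → R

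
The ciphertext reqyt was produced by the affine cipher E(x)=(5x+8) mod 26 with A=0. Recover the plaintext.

The inverse of 5 mod 26 is 21, since 5·21=105≡1. Apply D(y)=21·(y−8) mod 26:
r(17): 21·(17−8)=189≡7 → h
e(4): 21·(4−8)=-84≡20 → u
q(16): 21·(16−8)=168≡12 → m
y(24): 21·(24−8)=336≡24 → y
t(19): 21·(19−8)=231≡23 → x

humyx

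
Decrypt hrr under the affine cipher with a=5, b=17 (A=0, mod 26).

yaa

The inverse of 5 mod 26 is 21, since 5·21=105≡1. Apply D(y)=21·(y−17) mod 26:
h(7): 21·(7−17)=-210≡24 → y
r(17): 21·(17−17)=0 → a
r(17): 21·(17−17)=0 → a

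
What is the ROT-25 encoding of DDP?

CCO

D(3): 3+25=28≡2 → C
D(3): 3+25=28≡2 → C
P(15): 15+25=40≡14 → O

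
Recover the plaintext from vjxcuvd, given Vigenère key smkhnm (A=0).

Repeat the key across the ciphertext: smkhnms
v(21)−s(18): 3 → d
j(9)−m(12): -3≡23 → x
x(23)−k(10): 13 → n
c(2)−h(7): -5≡21 → v
u(20)−n(13): 7 → h
v(21)−m(12): 9 → j
d(3)−s(18): -15≡11 → l

dxnvhjl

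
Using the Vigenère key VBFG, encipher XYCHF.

SZHNA

Repeat the key across the message: VBFGV
X(23)+V(21): 44≡18 → S
Y(24)+B(1): 25 → Z
C(2)+F(5): 7 → H
H(7)+G(6): 13 → N
F(5)+V(21): 26≡0 → A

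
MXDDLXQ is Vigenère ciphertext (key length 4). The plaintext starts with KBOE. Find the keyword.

CWPZ

Subtract each crib letter from the matching ciphertext letter (mod 26):
M(12)−K(10)=2 → C
X(23)−B(1)=22 → W
D(3)−O(14)=-11≡15 → P
D(3)−E(4)=-1≡25 → Z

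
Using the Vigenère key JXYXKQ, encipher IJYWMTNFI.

Repeat the key across the message: JXYXKQJXY
I(8)+J(9): 17 → R
J(9)+X(23): 32≡6 → G
Y(24)+Y(24): 48≡22 → W
W(22)+X(23): 45≡19 → T
M(12)+K(10): 22 → W
T(19)+Q(16): 35≡9 → J
N(13)+J(9): 22 → W
F(5)+X(23): 28≡2 → C
I(8)+Y(24): 32≡6 → G

RGWTWJWCG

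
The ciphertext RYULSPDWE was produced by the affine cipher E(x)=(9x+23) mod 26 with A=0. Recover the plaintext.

IDRQLCSXV

The inverse of 9 mod 26 is 3, since 9·3=27≡1. Apply D(y)=3·(y−23) mod 26:
R(17): 3·(17−23)=-18≡8 → I
Y(24): 3·(24−23)=3 → D
U(20): 3·(20−23)=-9≡17 → R
L(11): 3·(11−23)=-36≡16 → Q
S(18): 3·(18−23)=-15≡11 → L
P(15): 3·(15−23)=-24≡2 → C
D(3): 3·(3−23)=-60≡18 → S
W(22): 3·(22−23)=-3≡23 → X
E(4): 3·(4−23)=-57≡21 → V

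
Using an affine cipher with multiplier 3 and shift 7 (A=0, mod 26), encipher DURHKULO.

QPGCLPOX

D(3): 3·3+7=16 → Q
U(20): 3·20+7=67≡15 → P
R(17): 3·17+7=58≡6 → G
H(7): 3·7+7=28≡2 → C
K(10): 3·10+7=37≡11 → L
U(20): 3·20+7=67≡15 → P
L(11): 3·11+7=40≡14 → O
O(14): 3·14+7=49≡23 → X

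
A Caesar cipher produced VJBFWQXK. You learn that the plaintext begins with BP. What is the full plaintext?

BPHLCWDQ

From the crib: V(21)−B(1)=20, so the shift is 20.
Subtract 20 from each ciphertext letter:
V(21): 21−20=1 → B
J(9): 9−20=-11≡15 → P
B(1): 1−20=-19≡7 → H
F(5): 5−20=-15≡11 → L
W(22): 22−20=2 → C
Q(16): 16−20=-4≡22 → W
X(23): 23−20=3 → D
K(10): 10−20=-10≡16 → Q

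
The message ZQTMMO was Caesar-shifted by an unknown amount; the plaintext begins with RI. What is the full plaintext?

From the crib: Z(25)−R(17)=8, so the shift is 8.
Subtract 8 from each ciphertext letter:
Z(25): 25−8=17 → R
Q(16): 16−8=8 → I
T(19): 19−8=11 → L
M(12): 12−8=4 → E
M(12): 12−8=4 → E
O(14): 14−8=6 → G

RILEEG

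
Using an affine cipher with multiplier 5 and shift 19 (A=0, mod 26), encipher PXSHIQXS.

P(15): 5·15+19=94≡16 → Q
X(23): 5·23+19=134≡4 → E
S(18): 5·18+19=109≡5 → F
H(7): 5·7+19=54≡2 → C
I(8): 5·8+19=59≡7 → H
Q(16): 5·16+19=99≡21 → V
X(23): 5·23+19=134≡4 → E
S(18): 5·18+19=109≡5 → F

QEFCHVEF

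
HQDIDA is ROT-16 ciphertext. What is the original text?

H(7): 7−16=-9≡17 → R
Q(16): 16−16=0 → A
D(3): 3−16=-13≡13 → N
I(8): 8−16=-8≡18 → S
D(3): 3−16=-13≡13 → N
A(0): 0−16=-16≡10 → K

RANSNK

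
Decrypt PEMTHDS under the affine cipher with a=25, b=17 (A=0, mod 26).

The inverse of 25 mod 26 is 25, since 25·25=625≡1. Apply D(y)=25·(y−17) mod 26:
P(15): 25·(15−17)=-50≡2 → C
E(4): 25·(4−17)=-325≡13 → N
M(12): 25·(12−17)=-125≡5 → F
T(19): 25·(19−17)=50≡24 → Y
H(7): 25·(7−17)=-250≡10 → K
D(3): 25·(3−17)=-350≡14 → O
S(18): 25·(18−17)=25 → Z

CNFYKOZ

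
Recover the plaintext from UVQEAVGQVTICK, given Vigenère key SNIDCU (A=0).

Repeat the key across the ciphertext: SNIDCUSNIDCUS
U(20)−S(18): 2 → C
V(21)−N(13): 8 → I
Q(16)−I(8): 8 → I
E(4)−D(3): 1 → B
A(0)−C(2): -2≡24 → Y
V(21)−U(20): 1 → B
G(6)−S(18): -12≡14 → O
Q(16)−N(13): 3 → D
V(21)−I(8): 13 → N
T(19)−D(3): 16 → Q
I(8)−C(2): 6 → G
C(2)−U(20): -18≡8 → I
K(10)−S(18): -8≡18 → S

CIIBYBODNQGIS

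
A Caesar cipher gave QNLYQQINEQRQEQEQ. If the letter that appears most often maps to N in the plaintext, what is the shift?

3

The most frequent ciphertext letter is Q (appears 7 times).
Q is position 16; N is position 13.
Shift = 3.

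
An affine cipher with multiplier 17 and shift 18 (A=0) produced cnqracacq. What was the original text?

The inverse of 17 mod 26 is 23, since 17·23=391≡1. Apply D(y)=23·(y−18) mod 26:
c(2): 23·(2−18)=-368≡22 → w
n(13): 23·(13−18)=-115≡15 → p
q(16): 23·(16−18)=-46≡6 → g
r(17): 23·(17−18)=-23≡3 → d
a(0): 23·(0−18)=-414≡2 → c
c(2): 23·(2−18)=-368≡22 → w
a(0): 23·(0−18)=-414≡2 → c
c(2): 23·(2−18)=-368≡22 → w
q(16): 23·(16−18)=-46≡6 → g

wpgdcwcwg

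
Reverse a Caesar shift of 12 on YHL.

Y(24): 24−12=12 → M
H(7): 7−12=-5≡21 → V
L(11): 11−12=-1≡25 → Z

MVZ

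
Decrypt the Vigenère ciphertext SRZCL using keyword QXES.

CUVKV

Repeat the key across the ciphertext: QXESQ
S(18)−Q(16): 2 → C
R(17)−X(23): -6≡20 → U
Z(25)−E(4): 21 → V
C(2)−S(18): -16≡10 → K
L(11)−Q(16): -5≡21 → V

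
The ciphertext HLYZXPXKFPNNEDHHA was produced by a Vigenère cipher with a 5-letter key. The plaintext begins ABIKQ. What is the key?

HKQPH

Subtract each crib letter from the matching ciphertext letter (mod 26):
H(7)−A(0)=7 → H
L(11)−B(1)=10 → K
Y(24)−I(8)=16 → Q
Z(25)−K(10)=15 → P
X(23)−Q(16)=7 → H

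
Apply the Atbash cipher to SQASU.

S(18) → H(7)
Q(16) → J(9)
A(0) → Z(25)
S(18) → H(7)
U(20) → F(5)

HJZHF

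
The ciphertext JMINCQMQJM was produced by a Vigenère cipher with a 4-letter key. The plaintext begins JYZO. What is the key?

Subtract each crib letter from the matching ciphertext letter (mod 26):
J(9)−J(9)=0 → A
M(12)−Y(24)=-12≡14 → O
I(8)−Z(25)=-17≡9 → J
N(13)−O(14)=-1≡25 → Z

AOJZ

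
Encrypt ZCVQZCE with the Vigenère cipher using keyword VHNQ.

Repeat the key across the message: VHNQVHN
Z(25)+V(21): 46≡20 → U
C(2)+H(7): 9 → J
V(21)+N(13): 34≡8 → I
Q(16)+Q(16): 32≡6 → G
Z(25)+V(21): 46≡20 → U
C(2)+H(7): 9 → J
E(4)+N(13): 17 → R

UJIGUJR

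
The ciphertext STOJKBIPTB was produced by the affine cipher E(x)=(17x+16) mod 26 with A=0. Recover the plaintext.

URGVSTYDRT

The inverse of 17 mod 26 is 23, since 17·23=391≡1. Apply D(y)=23·(y−16) mod 26:
S(18): 23·(18−16)=46≡20 → U
T(19): 23·(19−16)=69≡17 → R
O(14): 23·(14−16)=-46≡6 → G
J(9): 23·(9−16)=-161≡21 → V
K(10): 23·(10−16)=-138≡18 → S
B(1): 23·(1−16)=-345≡19 → T
I(8): 23·(8−16)=-184≡24 → Y
P(15): 23·(15−16)=-23≡3 → D
T(19): 23·(19−16)=69≡17 → R
B(1): 23·(1−16)=-345≡19 → T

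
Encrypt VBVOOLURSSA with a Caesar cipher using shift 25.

UAUNNKTQRRZ

V(21): 21+25=46≡20 → U
B(1): 1+25=26≡0 → A
V(21): 21+25=46≡20 → U
O(14): 14+25=39≡13 → N
O(14): 14+25=39≡13 → N
L(11): 11+25=36≡10 → K
U(20): 20+25=45≡19 → T
R(17): 17+25=42≡16 → Q
S(18): 18+25=43≡17 → R
S(18): 18+25=43≡17 → R
A(0): 0+25=25 → Z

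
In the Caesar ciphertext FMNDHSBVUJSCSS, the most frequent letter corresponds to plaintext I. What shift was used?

The most frequent ciphertext letter is S (appears 4 times).
S is position 18; I is position 8.
Shift = 10.

10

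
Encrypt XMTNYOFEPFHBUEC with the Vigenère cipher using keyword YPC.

Repeat the key across the message: YPCYPCYPCYPCYPC
X(23)+Y(24): 47≡21 → V
M(12)+P(15): 27≡1 → B
T(19)+C(2): 21 → V
N(13)+Y(24): 37≡11 → L
Y(24)+P(15): 39≡13 → N
O(14)+C(2): 16 → Q
F(5)+Y(24): 29≡3 → D
E(4)+P(15): 19 → T
P(15)+C(2): 17 → R
F(5)+Y(24): 29≡3 → D
H(7)+P(15): 22 → W
B(1)+C(2): 3 → D
U(20)+Y(24): 44≡18 → S
E(4)+P(15): 19 → T
C(2)+C(2): 4 → E

VBVLNQDTRDWDSTE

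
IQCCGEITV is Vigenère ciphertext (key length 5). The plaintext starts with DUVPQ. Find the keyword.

FWHNQ

Subtract each crib letter from the matching ciphertext letter (mod 26):
I(8)−D(3)=5 → F
Q(16)−U(20)=-4≡22 → W
C(2)−V(21)=-19≡7 → H
C(2)−P(15)=-13≡13 → N
G(6)−Q(16)=-10≡16 → Q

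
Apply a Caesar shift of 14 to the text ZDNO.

Z(25): 25+14=39≡13 → N
D(3): 3+14=17 → R
N(13): 13+14=27≡1 → B
O(14): 14+14=28≡2 → C

NRBC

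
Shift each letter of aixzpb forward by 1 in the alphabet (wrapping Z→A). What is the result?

a(0): 0+1=1 → b
i(8): 8+1=9 → j
x(23): 23+1=24 → y
z(25): 25+1=26≡0 → a
p(15): 15+1=16 → q
b(1): 1+1=2 → c

bjyaqc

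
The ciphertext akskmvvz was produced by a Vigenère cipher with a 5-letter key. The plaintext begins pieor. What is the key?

lcowv

Subtract each crib letter from the matching ciphertext letter (mod 26):
a(0)−p(15)=-15≡11 → l
k(10)−i(8)=2 → c
s(18)−e(4)=14 → o
k(10)−o(14)=-4≡22 → w
m(12)−r(17)=-5≡21 → v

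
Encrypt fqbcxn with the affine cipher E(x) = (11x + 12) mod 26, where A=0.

f(5): 11·5+12=67≡15 → p
q(16): 11·16+12=188≡6 → g
b(1): 11·1+12=23 → x
c(2): 11·2+12=34≡8 → i
x(23): 11·23+12=265≡5 → f
n(13): 11·13+12=155≡25 → z

pgxifz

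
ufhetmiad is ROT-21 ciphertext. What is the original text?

zkmjyrnfi

u(20): 20−21=-1≡25 → z
f(5): 5−21=-16≡10 → k
h(7): 7−21=-14≡12 → m
e(4): 4−21=-17≡9 → j
t(19): 19−21=-2≡24 → y
m(12): 12−21=-9≡17 → r
i(8): 8−21=-13≡13 → n
a(0): 0−21=-21≡5 → f
d(3): 3−21=-18≡8 → i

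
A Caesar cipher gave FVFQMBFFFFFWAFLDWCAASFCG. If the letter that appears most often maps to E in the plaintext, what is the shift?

1

The most frequent ciphertext letter is F (appears 9 times).
F is position 5; E is position 4.
Shift = 1.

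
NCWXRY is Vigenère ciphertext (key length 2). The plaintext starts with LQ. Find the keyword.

Subtract each crib letter from the matching ciphertext letter (mod 26):
N(13)−L(11)=2 → C
C(2)−Q(16)=-14≡12 → M

CM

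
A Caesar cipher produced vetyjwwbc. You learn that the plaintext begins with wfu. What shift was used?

25

From the crib: v(21)−w(22)=-1≡25, so the shift is 25.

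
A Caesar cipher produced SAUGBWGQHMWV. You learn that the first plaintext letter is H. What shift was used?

From the crib: S(18)−H(7)=11, so the shift is 11.

11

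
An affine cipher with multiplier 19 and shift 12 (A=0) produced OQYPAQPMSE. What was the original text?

The inverse of 19 mod 26 is 11, since 19·11=209≡1. Apply D(y)=11·(y−12) mod 26:
O(14): 11·(14−12)=22 → W
Q(16): 11·(16−12)=44≡18 → S
Y(24): 11·(24−12)=132≡2 → C
P(15): 11·(15−12)=33≡7 → H
A(0): 11·(0−12)=-132≡24 → Y
Q(16): 11·(16−12)=44≡18 → S
P(15): 11·(15−12)=33≡7 → H
M(12): 11·(12−12)=0 → A
S(18): 11·(18−12)=66≡14 → O
E(4): 11·(4−12)=-88≡16 → Q

WSCHYSHAOQ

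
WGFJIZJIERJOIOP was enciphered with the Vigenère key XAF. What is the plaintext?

Repeat the key across the ciphertext: XAFXAFXAFXAFXAF
W(22)−X(23): -1≡25 → Z
G(6)−A(0): 6 → G
F(5)−F(5): 0 → A
J(9)−X(23): -14≡12 → M
I(8)−A(0): 8 → I
Z(25)−F(5): 20 → U
J(9)−X(23): -14≡12 → M
I(8)−A(0): 8 → I
E(4)−F(5): -1≡25 → Z
R(17)−X(23): -6≡20 → U
J(9)−A(0): 9 → J
O(14)−F(5): 9 → J
I(8)−X(23): -15≡11 → L
O(14)−A(0): 14 → O
P(15)−F(5): 10 → K

ZGAMIUMIZUJJLOK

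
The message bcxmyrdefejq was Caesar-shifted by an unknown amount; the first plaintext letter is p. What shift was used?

12

From the crib: b(1)−p(15)=-14≡12, so the shift is 12.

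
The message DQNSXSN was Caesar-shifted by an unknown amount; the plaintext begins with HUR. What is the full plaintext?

HURWBWR

From the crib: D(3)−H(7)=-4≡22, so the shift is 22.
Subtract 22 from each ciphertext letter:
D(3): 3−22=-19≡7 → H
Q(16): 16−22=-6≡20 → U
N(13): 13−22=-9≡17 → R
S(18): 18−22=-4≡22 → W
X(23): 23−22=1 → B
S(18): 18−22=-4≡22 → W
N(13): 13−22=-9≡17 → R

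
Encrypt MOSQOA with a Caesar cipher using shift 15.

M(12): 12+15=27≡1 → B
O(14): 14+15=29≡3 → D
S(18): 18+15=33≡7 → H
Q(16): 16+15=31≡5 → F
O(14): 14+15=29≡3 → D
A(0): 0+15=15 → P

BDHFDP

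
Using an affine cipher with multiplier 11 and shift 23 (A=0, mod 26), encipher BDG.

IEL

B(1): 11·1+23=34≡8 → I
D(3): 11·3+23=56≡4 → E
G(6): 11·6+23=89≡11 → L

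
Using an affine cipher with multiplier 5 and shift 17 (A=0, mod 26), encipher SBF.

DWQ

S(18): 5·18+17=107≡3 → D
B(1): 5·1+17=22 → W
F(5): 5·5+17=42≡16 → Q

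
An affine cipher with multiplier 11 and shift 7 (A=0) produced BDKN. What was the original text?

The inverse of 11 mod 26 is 19, since 11·19=209≡1. Apply D(y)=19·(y−7) mod 26:
B(1): 19·(1−7)=-114≡16 → Q
D(3): 19·(3−7)=-76≡2 → C
K(10): 19·(10−7)=57≡5 → F
N(13): 19·(13−7)=114≡10 → K

QCFK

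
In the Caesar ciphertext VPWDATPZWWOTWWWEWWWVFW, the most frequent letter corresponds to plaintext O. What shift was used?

The most frequent ciphertext letter is W (appears 10 times).
W is position 22; O is position 14.
Shift = 8.

8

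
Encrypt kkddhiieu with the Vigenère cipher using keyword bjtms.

Repeat the key across the message: bjtmsbjtm
k(10)+b(1): 11 → l
k(10)+j(9): 19 → t
d(3)+t(19): 22 → w
d(3)+m(12): 15 → p
h(7)+s(18): 25 → z
i(8)+b(1): 9 → j
i(8)+j(9): 17 → r
e(4)+t(19): 23 → x
u(20)+m(12): 32≡6 → g

ltwpzjrxg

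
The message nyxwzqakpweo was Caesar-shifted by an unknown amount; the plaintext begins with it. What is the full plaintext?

itsrulvfkrzj

From the crib: n(13)−i(8)=5, so the shift is 5.
Subtract 5 from each ciphertext letter:
n(13): 13−5=8 → i
y(24): 24−5=19 → t
x(23): 23−5=18 → s
w(22): 22−5=17 → r
z(25): 25−5=20 → u
q(16): 16−5=11 → l
a(0): 0−5=-5≡21 → v
k(10): 10−5=5 → f
p(15): 15−5=10 → k
w(22): 22−5=17 → r
e(4): 4−5=-1≡25 → z
o(14): 14−5=9 → j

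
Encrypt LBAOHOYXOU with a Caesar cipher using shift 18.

L(11): 11+18=29≡3 → D
B(1): 1+18=19 → T
A(0): 0+18=18 → S
O(14): 14+18=32≡6 → G
H(7): 7+18=25 → Z
O(14): 14+18=32≡6 → G
Y(24): 24+18=42≡16 → Q
X(23): 23+18=41≡15 → P
O(14): 14+18=32≡6 → G
U(20): 20+18=38≡12 → M

DTSGZGQPGM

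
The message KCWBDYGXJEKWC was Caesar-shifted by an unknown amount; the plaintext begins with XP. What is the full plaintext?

From the crib: K(10)−X(23)=-13≡13, so the shift is 13.
Subtract 13 from each ciphertext letter:
K(10): 10−13=-3≡23 → X
C(2): 2−13=-11≡15 → P
W(22): 22−13=9 → J
B(1): 1−13=-12≡14 → O
D(3): 3−13=-10≡16 → Q
Y(24): 24−13=11 → L
G(6): 6−13=-7≡19 → T
X(23): 23−13=10 → K
J(9): 9−13=-4≡22 → W
E(4): 4−13=-9≡17 → R
K(10): 10−13=-3≡23 → X
W(22): 22−13=9 → J
C(2): 2−13=-11≡15 → P

XPJOQLTKWRXJP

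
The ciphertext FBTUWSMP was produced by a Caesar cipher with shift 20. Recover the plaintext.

F(5): 5−20=-15≡11 → L
B(1): 1−20=-19≡7 → H
T(19): 19−20=-1≡25 → Z
U(20): 20−20=0 → A
W(22): 22−20=2 → C
S(18): 18−20=-2≡24 → Y
M(12): 12−20=-8≡18 → S
P(15): 15−20=-5≡21 → V

LHZACYSV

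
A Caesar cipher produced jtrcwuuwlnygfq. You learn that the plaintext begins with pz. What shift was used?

20

From the crib: j(9)−p(15)=-6≡20, so the shift is 20.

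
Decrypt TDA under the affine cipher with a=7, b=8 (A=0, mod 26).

The inverse of 7 mod 26 is 15, since 7·15=105≡1. Apply D(y)=15·(y−8) mod 26:
T(19): 15·(19−8)=165≡9 → J
D(3): 15·(3−8)=-75≡3 → D
A(0): 15·(0−8)=-120≡10 → K

JDK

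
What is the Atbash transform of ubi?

u(20) → f(5)
b(1) → y(24)
i(8) → r(17)

fyr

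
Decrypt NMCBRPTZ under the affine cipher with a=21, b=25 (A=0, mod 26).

SNPKMCWA

The inverse of 21 mod 26 is 5, since 21·5=105≡1. Apply D(y)=5·(y−25) mod 26:
N(13): 5·(13−25)=-60≡18 → S
M(12): 5·(12−25)=-65≡13 → N
C(2): 5·(2−25)=-115≡15 → P
B(1): 5·(1−25)=-120≡10 → K
R(17): 5·(17−25)=-40≡12 → M
P(15): 5·(15−25)=-50≡2 → C
T(19): 5·(19−25)=-30≡22 → W
Z(25): 5·(25−25)=0 → A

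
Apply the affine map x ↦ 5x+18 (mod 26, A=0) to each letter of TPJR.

JPLZ

T(19): 5·19+18=113≡9 → J
P(15): 5·15+18=93≡15 → P
J(9): 5·9+18=63≡11 → L
R(17): 5·17+18=103≡25 → Z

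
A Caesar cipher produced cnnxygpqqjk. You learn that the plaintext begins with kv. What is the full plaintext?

kvvfgoxyyrs

From the crib: c(2)−k(10)=-8≡18, so the shift is 18.
Subtract 18 from each ciphertext letter:
c(2): 2−18=-16≡10 → k
n(13): 13−18=-5≡21 → v
n(13): 13−18=-5≡21 → v
x(23): 23−18=5 → f
y(24): 24−18=6 → g
g(6): 6−18=-12≡14 → o
p(15): 15−18=-3≡23 → x
q(16): 16−18=-2≡24 → y
q(16): 16−18=-2≡24 → y
j(9): 9−18=-9≡17 → r
k(10): 10−18=-8≡18 → s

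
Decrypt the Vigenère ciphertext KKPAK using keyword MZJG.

Repeat the key across the ciphertext: MZJGM
K(10)−M(12): -2≡24 → Y
K(10)−Z(25): -15≡11 → L
P(15)−J(9): 6 → G
A(0)−G(6): -6≡20 → U
K(10)−M(12): -2≡24 → Y

YLGUY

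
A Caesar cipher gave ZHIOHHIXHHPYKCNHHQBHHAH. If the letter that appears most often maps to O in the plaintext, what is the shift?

19

The most frequent ciphertext letter is H (appears 10 times).
H is position 7; O is position 14.
Shift = -7≡19.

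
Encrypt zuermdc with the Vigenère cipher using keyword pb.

ovtsber

Repeat the key across the message: pbpbpbp
z(25)+p(15): 40≡14 → o
u(20)+b(1): 21 → v
e(4)+p(15): 19 → t
r(17)+b(1): 18 → s
m(12)+p(15): 27≡1 → b
d(3)+b(1): 4 → e
c(2)+p(15): 17 → r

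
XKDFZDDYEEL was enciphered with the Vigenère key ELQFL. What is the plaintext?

TZNAOZSIZTH

Repeat the key across the ciphertext: ELQFLELQFLE
X(23)−E(4): 19 → T
K(10)−L(11): -1≡25 → Z
D(3)−Q(16): -13≡13 → N
F(5)−F(5): 0 → A
Z(25)−L(11): 14 → O
D(3)−E(4): -1≡25 → Z
D(3)−L(11): -8≡18 → S
Y(24)−Q(16): 8 → I
E(4)−F(5): -1≡25 → Z
E(4)−L(11): -7≡19 → T
L(11)−E(4): 7 → H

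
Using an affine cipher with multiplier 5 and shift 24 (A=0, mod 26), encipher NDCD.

N(13): 5·13+24=89≡11 → L
D(3): 5·3+24=39≡13 → N
C(2): 5·2+24=34≡8 → I
D(3): 5·3+24=39≡13 → N

LNIN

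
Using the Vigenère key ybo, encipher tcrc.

Repeat the key across the message: yboy
t(19)+y(24): 43≡17 → r
c(2)+b(1): 3 → d
r(17)+o(14): 31≡5 → f
c(2)+y(24): 26≡0 → a

rdfa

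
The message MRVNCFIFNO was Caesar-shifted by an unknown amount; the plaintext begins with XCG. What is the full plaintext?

From the crib: M(12)−X(23)=-11≡15, so the shift is 15.
Subtract 15 from each ciphertext letter:
M(12): 12−15=-3≡23 → X
R(17): 17−15=2 → C
V(21): 21−15=6 → G
N(13): 13−15=-2≡24 → Y
C(2): 2−15=-13≡13 → N
F(5): 5−15=-10≡16 → Q
I(8): 8−15=-7≡19 → T
F(5): 5−15=-10≡16 → Q
N(13): 13−15=-2≡24 → Y
O(14): 14−15=-1≡25 → Z

XCGYNQTQYZ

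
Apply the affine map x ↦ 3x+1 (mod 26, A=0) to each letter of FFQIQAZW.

QQXZXBYP

F(5): 3·5+1=16 → Q
F(5): 3·5+1=16 → Q
Q(16): 3·16+1=49≡23 → X
I(8): 3·8+1=25 → Z
Q(16): 3·16+1=49≡23 → X
A(0): 3·0+1=1 → B
Z(25): 3·25+1=76≡24 → Y
W(22): 3·22+1=67≡15 → P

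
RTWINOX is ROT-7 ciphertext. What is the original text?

R(17): 17−7=10 → K
T(19): 19−7=12 → M
W(22): 22−7=15 → P
I(8): 8−7=1 → B
N(13): 13−7=6 → G
O(14): 14−7=7 → H
X(23): 23−7=16 → Q

KMPBGHQ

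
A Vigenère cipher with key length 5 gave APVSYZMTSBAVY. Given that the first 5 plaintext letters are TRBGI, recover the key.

HYUMQ

Subtract each crib letter from the matching ciphertext letter (mod 26):
A(0)−T(19)=-19≡7 → H
P(15)−R(17)=-2≡24 → Y
V(21)−B(1)=20 → U
S(18)−G(6)=12 → M
Y(24)−I(8)=16 → Q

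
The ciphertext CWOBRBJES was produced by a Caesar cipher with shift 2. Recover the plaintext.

C(2): 2−2=0 → A
W(22): 22−2=20 → U
O(14): 14−2=12 → M
B(1): 1−2=-1≡25 → Z
R(17): 17−2=15 → P
B(1): 1−2=-1≡25 → Z
J(9): 9−2=7 → H
E(4): 4−2=2 → C
S(18): 18−2=16 → Q

AUMZPZHCQ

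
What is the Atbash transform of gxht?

g(6) → t(19)
x(23) → c(2)
h(7) → s(18)
t(19) → g(6)

tcsg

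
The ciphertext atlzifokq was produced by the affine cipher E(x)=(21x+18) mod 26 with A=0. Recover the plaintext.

The inverse of 21 mod 26 is 5, since 21·5=105≡1. Apply D(y)=5·(y−18) mod 26:
a(0): 5·(0−18)=-90≡14 → o
t(19): 5·(19−18)=5 → f
l(11): 5·(11−18)=-35≡17 → r
z(25): 5·(25−18)=35≡9 → j
i(8): 5·(8−18)=-50≡2 → c
f(5): 5·(5−18)=-65≡13 → n
o(14): 5·(14−18)=-20≡6 → g
k(10): 5·(10−18)=-40≡12 → m
q(16): 5·(16−18)=-10≡16 → q

ofrjcngmq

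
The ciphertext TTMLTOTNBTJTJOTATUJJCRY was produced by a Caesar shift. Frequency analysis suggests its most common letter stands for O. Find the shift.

The most frequent ciphertext letter is T (appears 8 times).
T is position 19; O is position 14.
Shift = 5.

5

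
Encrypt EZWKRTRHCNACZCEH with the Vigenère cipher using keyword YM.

Repeat the key across the message: YMYMYMYMYMYMYMYM
E(4)+Y(24): 28≡2 → C
Z(25)+M(12): 37≡11 → L
W(22)+Y(24): 46≡20 → U
K(10)+M(12): 22 → W
R(17)+Y(24): 41≡15 → P
T(19)+M(12): 31≡5 → F
R(17)+Y(24): 41≡15 → P
H(7)+M(12): 19 → T
C(2)+Y(24): 26≡0 → A
N(13)+M(12): 25 → Z
A(0)+Y(24): 24 → Y
C(2)+M(12): 14 → O
Z(25)+Y(24): 49≡23 → X
C(2)+M(12): 14 → O
E(4)+Y(24): 28≡2 → C
H(7)+M(12): 19 → T

CLUWPFPTAZYOXOCT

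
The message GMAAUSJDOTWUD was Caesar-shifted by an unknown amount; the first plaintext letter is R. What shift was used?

From the crib: G(6)−R(17)=-11≡15, so the shift is 15.

15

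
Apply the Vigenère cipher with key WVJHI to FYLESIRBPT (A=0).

Repeat the key across the message: WVJHIWVJHI
F(5)+W(22): 27≡1 → B
Y(24)+V(21): 45≡19 → T
L(11)+J(9): 20 → U
E(4)+H(7): 11 → L
S(18)+I(8): 26≡0 → A
I(8)+W(22): 30≡4 → E
R(17)+V(21): 38≡12 → M
B(1)+J(9): 10 → K
P(15)+H(7): 22 → W
T(19)+I(8): 27≡1 → B

BTULAEMKWB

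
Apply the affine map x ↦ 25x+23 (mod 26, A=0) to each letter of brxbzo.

b(1): 25·1+23=48≡22 → w
r(17): 25·17+23=448≡6 → g
x(23): 25·23+23=598≡0 → a
b(1): 25·1+23=48≡22 → w
z(25): 25·25+23=648≡24 → y
o(14): 25·14+23=373≡9 → j

wgawyj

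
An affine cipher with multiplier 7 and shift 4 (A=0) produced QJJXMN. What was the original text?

The inverse of 7 mod 26 is 15, since 7·15=105≡1. Apply D(y)=15·(y−4) mod 26:
Q(16): 15·(16−4)=180≡24 → Y
J(9): 15·(9−4)=75≡23 → X
J(9): 15·(9−4)=75≡23 → X
X(23): 15·(23−4)=285≡25 → Z
M(12): 15·(12−4)=120≡16 → Q
N(13): 15·(13−4)=135≡5 → F

YXXZQF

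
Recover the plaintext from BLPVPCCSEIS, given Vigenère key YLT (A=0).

Repeat the key across the ciphertext: YLTYLTYLTYL
B(1)−Y(24): -23≡3 → D
L(11)−L(11): 0 → A
P(15)−T(19): -4≡22 → W
V(21)−Y(24): -3≡23 → X
P(15)−L(11): 4 → E
C(2)−T(19): -17≡9 → J
C(2)−Y(24): -22≡4 → E
S(18)−L(11): 7 → H
E(4)−T(19): -15≡11 → L
I(8)−Y(24): -16≡10 → K
S(18)−L(11): 7 → H

DAWXEJEHLKH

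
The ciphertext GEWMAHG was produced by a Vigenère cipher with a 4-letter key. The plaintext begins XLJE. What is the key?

Subtract each crib letter from the matching ciphertext letter (mod 26):
G(6)−X(23)=-17≡9 → J
E(4)−L(11)=-7≡19 → T
W(22)−J(9)=13 → N
M(12)−E(4)=8 → I

JTNI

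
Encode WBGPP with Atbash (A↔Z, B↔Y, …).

W(22) → D(3)
B(1) → Y(24)
G(6) → T(19)
P(15) → K(10)
P(15) → K(10)

DYTKK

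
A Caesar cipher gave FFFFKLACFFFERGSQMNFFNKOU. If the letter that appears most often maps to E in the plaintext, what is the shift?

The most frequent ciphertext letter is F (appears 9 times).
F is position 5; E is position 4.
Shift = 1.

1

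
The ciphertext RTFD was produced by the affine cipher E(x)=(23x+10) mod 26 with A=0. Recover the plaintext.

The inverse of 23 mod 26 is 17, since 23·17=391≡1. Apply D(y)=17·(y−10) mod 26:
R(17): 17·(17−10)=119≡15 → P
T(19): 17·(19−10)=153≡23 → X
F(5): 17·(5−10)=-85≡19 → T
D(3): 17·(3−10)=-119≡11 → L

PXTL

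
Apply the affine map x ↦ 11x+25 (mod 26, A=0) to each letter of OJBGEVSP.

XUKNRWPI

O(14): 11·14+25=179≡23 → X
J(9): 11·9+25=124≡20 → U
B(1): 11·1+25=36≡10 → K
G(6): 11·6+25=91≡13 → N
E(4): 11·4+25=69≡17 → R
V(21): 11·21+25=256≡22 → W
S(18): 11·18+25=223≡15 → P
P(15): 11·15+25=190≡8 → I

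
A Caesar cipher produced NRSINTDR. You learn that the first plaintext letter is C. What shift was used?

11

From the crib: N(13)−C(2)=11, so the shift is 11.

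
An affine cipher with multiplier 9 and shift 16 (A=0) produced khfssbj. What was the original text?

iztgghf

The inverse of 9 mod 26 is 3, since 9·3=27≡1. Apply D(y)=3·(y−16) mod 26:
k(10): 3·(10−16)=-18≡8 → i
h(7): 3·(7−16)=-27≡25 → z
f(5): 3·(5−16)=-33≡19 → t
s(18): 3·(18−16)=6 → g
s(18): 3·(18−16)=6 → g
b(1): 3·(1−16)=-45≡7 → h
j(9): 3·(9−16)=-21≡5 → f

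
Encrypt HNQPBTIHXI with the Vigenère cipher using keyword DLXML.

KYNBMWTEJT

Repeat the key across the message: DLXMLDLXML
H(7)+D(3): 10 → K
N(13)+L(11): 24 → Y
Q(16)+X(23): 39≡13 → N
P(15)+M(12): 27≡1 → B
B(1)+L(11): 12 → M
T(19)+D(3): 22 → W
I(8)+L(11): 19 → T
H(7)+X(23): 30≡4 → E
X(23)+M(12): 35≡9 → J
I(8)+L(11): 19 → T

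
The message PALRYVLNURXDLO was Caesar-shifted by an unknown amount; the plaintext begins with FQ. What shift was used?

10

From the crib: P(15)−F(5)=10, so the shift is 10.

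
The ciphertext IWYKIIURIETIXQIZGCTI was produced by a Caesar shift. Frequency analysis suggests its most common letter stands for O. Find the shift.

20

The most frequent ciphertext letter is I (appears 7 times).
I is position 8; O is position 14.
Shift = -6≡20.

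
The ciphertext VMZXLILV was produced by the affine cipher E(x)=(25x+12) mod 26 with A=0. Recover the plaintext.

RANPBEBR

The inverse of 25 mod 26 is 25, since 25·25=625≡1. Apply D(y)=25·(y−12) mod 26:
V(21): 25·(21−12)=225≡17 → R
M(12): 25·(12−12)=0 → A
Z(25): 25·(25−12)=325≡13 → N
X(23): 25·(23−12)=275≡15 → P
L(11): 25·(11−12)=-25≡1 → B
I(8): 25·(8−12)=-100≡4 → E
L(11): 25·(11−12)=-25≡1 → B
V(21): 25·(21−12)=225≡17 → R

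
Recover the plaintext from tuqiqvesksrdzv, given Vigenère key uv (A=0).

zzwnwakxqxxifa

Repeat the key across the ciphertext: uvuvuvuvuvuvuv
t(19)−u(20): -1≡25 → z
u(20)−v(21): -1≡25 → z
q(16)−u(20): -4≡22 → w
i(8)−v(21): -13≡13 → n
q(16)−u(20): -4≡22 → w
v(21)−v(21): 0 → a
e(4)−u(20): -16≡10 → k
s(18)−v(21): -3≡23 → x
k(10)−u(20): -10≡16 → q
s(18)−v(21): -3≡23 → x
r(17)−u(20): -3≡23 → x
d(3)−v(21): -18≡8 → i
z(25)−u(20): 5 → f
v(21)−v(21): 0 → a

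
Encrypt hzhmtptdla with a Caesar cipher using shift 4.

h(7): 7+4=11 → l
z(25): 25+4=29≡3 → d
h(7): 7+4=11 → l
m(12): 12+4=16 → q
t(19): 19+4=23 → x
p(15): 15+4=19 → t
t(19): 19+4=23 → x
d(3): 3+4=7 → h
l(11): 11+4=15 → p
a(0): 0+4=4 → e

ldlqxtxhpe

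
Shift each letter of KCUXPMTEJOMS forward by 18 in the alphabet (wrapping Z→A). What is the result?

K(10): 10+18=28≡2 → C
C(2): 2+18=20 → U
U(20): 20+18=38≡12 → M
X(23): 23+18=41≡15 → P
P(15): 15+18=33≡7 → H
M(12): 12+18=30≡4 → E
T(19): 19+18=37≡11 → L
E(4): 4+18=22 → W
J(9): 9+18=27≡1 → B
O(14): 14+18=32≡6 → G
M(12): 12+18=30≡4 → E
S(18): 18+18=36≡10 → K

CUMPHELWBGEK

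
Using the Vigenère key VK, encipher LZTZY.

GJOJT

Repeat the key across the message: VKVKV
L(11)+V(21): 32≡6 → G
Z(25)+K(10): 35≡9 → J
T(19)+V(21): 40≡14 → O
Z(25)+K(10): 35≡9 → J
Y(24)+V(21): 45≡19 → T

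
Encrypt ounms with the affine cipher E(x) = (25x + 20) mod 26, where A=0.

gahic

o(14): 25·14+20=370≡6 → g
u(20): 25·20+20=520≡0 → a
n(13): 25·13+20=345≡7 → h
m(12): 25·12+20=320≡8 → i
s(18): 25·18+20=470≡2 → c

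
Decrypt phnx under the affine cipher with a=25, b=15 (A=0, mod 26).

The inverse of 25 mod 26 is 25, since 25·25=625≡1. Apply D(y)=25·(y−15) mod 26:
p(15): 25·(15−15)=0 → a
h(7): 25·(7−15)=-200≡8 → i
n(13): 25·(13−15)=-50≡2 → c
x(23): 25·(23−15)=200≡18 → s

aics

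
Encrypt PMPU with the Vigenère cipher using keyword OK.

DWDE

Repeat the key across the message: OKOK
P(15)+O(14): 29≡3 → D
M(12)+K(10): 22 → W
P(15)+O(14): 29≡3 → D
U(20)+K(10): 30≡4 → E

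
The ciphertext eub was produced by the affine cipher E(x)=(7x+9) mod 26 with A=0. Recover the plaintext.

The inverse of 7 mod 26 is 15, since 7·15=105≡1. Apply D(y)=15·(y−9) mod 26:
e(4): 15·(4−9)=-75≡3 → d
u(20): 15·(20−9)=165≡9 → j
b(1): 15·(1−9)=-120≡10 → k

djk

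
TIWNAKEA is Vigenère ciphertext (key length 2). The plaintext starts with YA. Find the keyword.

VI

Subtract each crib letter from the matching ciphertext letter (mod 26):
T(19)−Y(24)=-5≡21 → V
I(8)−A(0)=8 → I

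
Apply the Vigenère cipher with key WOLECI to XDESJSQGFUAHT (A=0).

Repeat the key across the message: WOLECIWOLECIW
X(23)+W(22): 45≡19 → T
D(3)+O(14): 17 → R
E(4)+L(11): 15 → P
S(18)+E(4): 22 → W
J(9)+C(2): 11 → L
S(18)+I(8): 26≡0 → A
Q(16)+W(22): 38≡12 → M
G(6)+O(14): 20 → U
F(5)+L(11): 16 → Q
U(20)+E(4): 24 → Y
A(0)+C(2): 2 → C
H(7)+I(8): 15 → P
T(19)+W(22): 41≡15 → P

TRPWLAMUQYCPP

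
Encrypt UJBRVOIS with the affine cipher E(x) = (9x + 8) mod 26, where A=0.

U(20): 9·20+8=188≡6 → G
J(9): 9·9+8=89≡11 → L
B(1): 9·1+8=17 → R
R(17): 9·17+8=161≡5 → F
V(21): 9·21+8=197≡15 → P
O(14): 9·14+8=134≡4 → E
I(8): 9·8+8=80≡2 → C
S(18): 9·18+8=170≡14 → O

GLRFPECO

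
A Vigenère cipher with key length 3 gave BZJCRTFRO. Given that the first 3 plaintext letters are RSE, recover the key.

KHF

Subtract each crib letter from the matching ciphertext letter (mod 26):
B(1)−R(17)=-16≡10 → K
Z(25)−S(18)=7 → H
J(9)−E(4)=5 → F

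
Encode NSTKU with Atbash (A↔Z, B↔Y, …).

N(13) → M(12)
S(18) → H(7)
T(19) → G(6)
K(10) → P(15)
U(20) → F(5)

MHGPF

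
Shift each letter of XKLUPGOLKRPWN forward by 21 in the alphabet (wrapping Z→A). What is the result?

SFGPKBJGFMKRI

X(23): 23+21=44≡18 → S
K(10): 10+21=31≡5 → F
L(11): 11+21=32≡6 → G
U(20): 20+21=41≡15 → P
P(15): 15+21=36≡10 → K
G(6): 6+21=27≡1 → B
O(14): 14+21=35≡9 → J
L(11): 11+21=32≡6 → G
K(10): 10+21=31≡5 → F
R(17): 17+21=38≡12 → M
P(15): 15+21=36≡10 → K
W(22): 22+21=43≡17 → R
N(13): 13+21=34≡8 → I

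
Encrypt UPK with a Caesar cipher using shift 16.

U(20): 20+16=36≡10 → K
P(15): 15+16=31≡5 → F
K(10): 10+16=26≡0 → A

KFA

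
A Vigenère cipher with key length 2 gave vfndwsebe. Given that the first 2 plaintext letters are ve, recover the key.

ab

Subtract each crib letter from the matching ciphertext letter (mod 26):
v(21)−v(21)=0 → a
f(5)−e(4)=1 → b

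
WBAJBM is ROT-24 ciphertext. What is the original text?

W(22): 22−24=-2≡24 → Y
B(1): 1−24=-23≡3 → D
A(0): 0−24=-24≡2 → C
J(9): 9−24=-15≡11 → L
B(1): 1−24=-23≡3 → D
M(12): 12−24=-12≡14 → O

YDCLDO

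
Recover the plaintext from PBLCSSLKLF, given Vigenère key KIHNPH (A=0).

FTEPDLBCES

Repeat the key across the ciphertext: KIHNPHKIHN
P(15)−K(10): 5 → F
B(1)−I(8): -7≡19 → T
L(11)−H(7): 4 → E
C(2)−N(13): -11≡15 → P
S(18)−P(15): 3 → D
S(18)−H(7): 11 → L
L(11)−K(10): 1 → B
K(10)−I(8): 2 → C
L(11)−H(7): 4 → E
F(5)−N(13): -8≡18 → S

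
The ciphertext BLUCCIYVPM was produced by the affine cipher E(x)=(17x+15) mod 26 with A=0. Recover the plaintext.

The inverse of 17 mod 26 is 23, since 17·23=391≡1. Apply D(y)=23·(y−15) mod 26:
B(1): 23·(1−15)=-322≡16 → Q
L(11): 23·(11−15)=-92≡12 → M
U(20): 23·(20−15)=115≡11 → L
C(2): 23·(2−15)=-299≡13 → N
C(2): 23·(2−15)=-299≡13 → N
I(8): 23·(8−15)=-161≡21 → V
Y(24): 23·(24−15)=207≡25 → Z
V(21): 23·(21−15)=138≡8 → I
P(15): 23·(15−15)=0 → A
M(12): 23·(12−15)=-69≡9 → J

QMLNNVZIAJ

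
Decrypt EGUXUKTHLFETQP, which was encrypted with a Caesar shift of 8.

WYMPMCLZDXWLIH

E(4): 4−8=-4≡22 → W
G(6): 6−8=-2≡24 → Y
U(20): 20−8=12 → M
X(23): 23−8=15 → P
U(20): 20−8=12 → M
K(10): 10−8=2 → C
T(19): 19−8=11 → L
H(7): 7−8=-1≡25 → Z
L(11): 11−8=3 → D
F(5): 5−8=-3≡23 → X
E(4): 4−8=-4≡22 → W
T(19): 19−8=11 → L
Q(16): 16−8=8 → I
P(15): 15−8=7 → H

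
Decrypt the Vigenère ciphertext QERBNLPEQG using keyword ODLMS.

CBGPVXMTEO

Repeat the key across the ciphertext: ODLMSODLMS
Q(16)−O(14): 2 → C
E(4)−D(3): 1 → B
R(17)−L(11): 6 → G
B(1)−M(12): -11≡15 → P
N(13)−S(18): -5≡21 → V
L(11)−O(14): -3≡23 → X
P(15)−D(3): 12 → M
E(4)−L(11): -7≡19 → T
Q(16)−M(12): 4 → E
G(6)−S(18): -12≡14 → O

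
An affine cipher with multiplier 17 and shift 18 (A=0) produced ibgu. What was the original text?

The inverse of 17 mod 26 is 23, since 17·23=391≡1. Apply D(y)=23·(y−18) mod 26:
i(8): 23·(8−18)=-230≡4 → e
b(1): 23·(1−18)=-391≡25 → z
g(6): 23·(6−18)=-276≡10 → k
u(20): 23·(20−18)=46≡20 → u

ezku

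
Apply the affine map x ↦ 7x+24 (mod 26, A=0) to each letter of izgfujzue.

crohijria

i(8): 7·8+24=80≡2 → c
z(25): 7·25+24=199≡17 → r
g(6): 7·6+24=66≡14 → o
f(5): 7·5+24=59≡7 → h
u(20): 7·20+24=164≡8 → i
j(9): 7·9+24=87≡9 → j
z(25): 7·25+24=199≡17 → r
u(20): 7·20+24=164≡8 → i
e(4): 7·4+24=52≡0 → a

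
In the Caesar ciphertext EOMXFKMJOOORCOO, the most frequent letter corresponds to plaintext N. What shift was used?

1

The most frequent ciphertext letter is O (appears 6 times).
O is position 14; N is position 13.
Shift = 1.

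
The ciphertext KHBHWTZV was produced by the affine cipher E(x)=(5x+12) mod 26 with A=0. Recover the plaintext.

The inverse of 5 mod 26 is 21, since 5·21=105≡1. Apply D(y)=21·(y−12) mod 26:
K(10): 21·(10−12)=-42≡10 → K
H(7): 21·(7−12)=-105≡25 → Z
B(1): 21·(1−12)=-231≡3 → D
H(7): 21·(7−12)=-105≡25 → Z
W(22): 21·(22−12)=210≡2 → C
T(19): 21·(19−12)=147≡17 → R
Z(25): 21·(25−12)=273≡13 → N
V(21): 21·(21−12)=189≡7 → H

KZDZCRNH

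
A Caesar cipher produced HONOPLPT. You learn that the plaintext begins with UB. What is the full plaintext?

From the crib: H(7)−U(20)=-13≡13, so the shift is 13.
Subtract 13 from each ciphertext letter:
H(7): 7−13=-6≡20 → U
O(14): 14−13=1 → B
N(13): 13−13=0 → A
O(14): 14−13=1 → B
P(15): 15−13=2 → C
L(11): 11−13=-2≡24 → Y
P(15): 15−13=2 → C
T(19): 19−13=6 → G

UBABCYCG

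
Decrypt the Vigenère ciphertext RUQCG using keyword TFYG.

YPSWN

Repeat the key across the ciphertext: TFYGT
R(17)−T(19): -2≡24 → Y
U(20)−F(5): 15 → P
Q(16)−Y(24): -8≡18 → S
C(2)−G(6): -4≡22 → W
G(6)−T(19): -13≡13 → N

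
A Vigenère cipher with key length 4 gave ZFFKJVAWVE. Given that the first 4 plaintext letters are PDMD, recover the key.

KCTH

Subtract each crib letter from the matching ciphertext letter (mod 26):
Z(25)−P(15)=10 → K
F(5)−D(3)=2 → C
F(5)−M(12)=-7≡19 → T
K(10)−D(3)=7 → H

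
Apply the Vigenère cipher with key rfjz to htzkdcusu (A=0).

yyijuhdrl

Repeat the key across the message: rfjzrfjzr
h(7)+r(17): 24 → y
t(19)+f(5): 24 → y
z(25)+j(9): 34≡8 → i
k(10)+z(25): 35≡9 → j
d(3)+r(17): 20 → u
c(2)+f(5): 7 → h
u(20)+j(9): 29≡3 → d
s(18)+z(25): 43≡17 → r
u(20)+r(17): 37≡11 → l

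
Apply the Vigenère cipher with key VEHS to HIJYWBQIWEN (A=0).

Repeat the key across the message: VEHSVEHSVEH
H(7)+V(21): 28≡2 → C
I(8)+E(4): 12 → M
J(9)+H(7): 16 → Q
Y(24)+S(18): 42≡16 → Q
W(22)+V(21): 43≡17 → R
B(1)+E(4): 5 → F
Q(16)+H(7): 23 → X
I(8)+S(18): 26≡0 → A
W(22)+V(21): 43≡17 → R
E(4)+E(4): 8 → I
N(13)+H(7): 20 → U

CMQQRFXARIU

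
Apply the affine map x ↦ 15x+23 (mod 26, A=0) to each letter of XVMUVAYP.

X(23): 15·23+23=368≡4 → E
V(21): 15·21+23=338≡0 → A
M(12): 15·12+23=203≡21 → V
U(20): 15·20+23=323≡11 → L
V(21): 15·21+23=338≡0 → A
A(0): 15·0+23=23 → X
Y(24): 15·24+23=383≡19 → T
P(15): 15·15+23=248≡14 → O

EAVLAXTO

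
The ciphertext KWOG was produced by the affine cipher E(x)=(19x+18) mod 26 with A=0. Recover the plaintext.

The inverse of 19 mod 26 is 11, since 19·11=209≡1. Apply D(y)=11·(y−18) mod 26:
K(10): 11·(10−18)=-88≡16 → Q
W(22): 11·(22−18)=44≡18 → S
O(14): 11·(14−18)=-44≡8 → I
G(6): 11·(6−18)=-132≡24 → Y

QSIY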